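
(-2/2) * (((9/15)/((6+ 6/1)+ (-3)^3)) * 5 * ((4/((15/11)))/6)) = 22/225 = 0.10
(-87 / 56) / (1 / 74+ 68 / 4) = -3219 / 35252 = -0.09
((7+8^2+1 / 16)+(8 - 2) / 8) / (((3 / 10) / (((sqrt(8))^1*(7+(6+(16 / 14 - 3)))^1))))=74685*sqrt(2) / 14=7544.32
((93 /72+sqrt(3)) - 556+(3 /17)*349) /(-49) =201193 /19992 - sqrt(3) /49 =10.03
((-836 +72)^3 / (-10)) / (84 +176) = 55742968 / 325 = 171516.82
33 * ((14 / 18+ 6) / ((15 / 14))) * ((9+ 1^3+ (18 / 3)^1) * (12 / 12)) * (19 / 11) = 259616 / 45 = 5769.24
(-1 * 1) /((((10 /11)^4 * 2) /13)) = -190333 /20000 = -9.52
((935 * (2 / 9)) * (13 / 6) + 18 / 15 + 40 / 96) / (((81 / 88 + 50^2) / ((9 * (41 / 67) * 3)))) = 220063646 / 73727135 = 2.98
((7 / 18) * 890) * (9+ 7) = 49840 / 9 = 5537.78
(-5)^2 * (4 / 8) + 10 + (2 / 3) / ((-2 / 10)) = 115 / 6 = 19.17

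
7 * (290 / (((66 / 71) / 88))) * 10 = 5765200 / 3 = 1921733.33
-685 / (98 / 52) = -17810 / 49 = -363.47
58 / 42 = 29 / 21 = 1.38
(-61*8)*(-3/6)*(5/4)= 305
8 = 8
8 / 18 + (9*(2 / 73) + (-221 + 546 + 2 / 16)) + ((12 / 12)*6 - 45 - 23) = 1386617 / 5256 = 263.82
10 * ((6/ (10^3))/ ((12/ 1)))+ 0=1/ 200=0.00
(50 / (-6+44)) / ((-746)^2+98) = 25 / 10575666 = 0.00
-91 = -91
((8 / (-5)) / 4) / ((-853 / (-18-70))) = -176 / 4265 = -0.04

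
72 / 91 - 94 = -8482 / 91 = -93.21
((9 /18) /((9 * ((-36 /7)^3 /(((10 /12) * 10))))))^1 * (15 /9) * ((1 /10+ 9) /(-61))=780325 /922109184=0.00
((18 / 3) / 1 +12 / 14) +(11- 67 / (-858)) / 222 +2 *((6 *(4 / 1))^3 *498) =18358262851111 / 1333332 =13768710.91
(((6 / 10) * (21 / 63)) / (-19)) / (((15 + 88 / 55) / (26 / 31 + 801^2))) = -19889657 / 48887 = -406.85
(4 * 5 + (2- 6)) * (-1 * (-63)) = 1008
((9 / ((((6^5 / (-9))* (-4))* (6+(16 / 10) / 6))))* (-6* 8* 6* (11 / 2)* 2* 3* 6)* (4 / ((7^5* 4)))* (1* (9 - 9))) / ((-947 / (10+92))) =0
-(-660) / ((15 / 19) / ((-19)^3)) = -5734124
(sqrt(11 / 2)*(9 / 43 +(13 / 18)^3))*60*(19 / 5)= 2792221*sqrt(22) / 41796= 313.35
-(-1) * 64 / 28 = 16 / 7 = 2.29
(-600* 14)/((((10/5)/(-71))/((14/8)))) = 521850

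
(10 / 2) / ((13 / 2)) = 10 / 13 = 0.77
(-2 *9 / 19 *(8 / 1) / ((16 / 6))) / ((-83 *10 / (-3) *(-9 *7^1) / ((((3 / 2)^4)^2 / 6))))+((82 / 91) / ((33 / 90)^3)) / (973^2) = 331370364571821 / 462931557326318080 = 0.00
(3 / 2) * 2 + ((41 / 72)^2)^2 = 83447329 / 26873856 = 3.11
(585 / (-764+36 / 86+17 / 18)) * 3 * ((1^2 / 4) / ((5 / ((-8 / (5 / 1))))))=543348 / 2951405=0.18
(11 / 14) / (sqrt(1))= 11 / 14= 0.79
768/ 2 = 384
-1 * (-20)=20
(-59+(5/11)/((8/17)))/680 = -5107/59840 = -0.09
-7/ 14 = -1/ 2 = -0.50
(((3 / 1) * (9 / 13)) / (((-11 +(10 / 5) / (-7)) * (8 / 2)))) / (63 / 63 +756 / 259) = -6993 / 595660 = -0.01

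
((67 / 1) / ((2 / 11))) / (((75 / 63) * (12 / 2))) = 5159 / 100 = 51.59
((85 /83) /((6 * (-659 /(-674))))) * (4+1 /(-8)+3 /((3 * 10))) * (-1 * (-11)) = 3340007 /437576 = 7.63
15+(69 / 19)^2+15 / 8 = 86823 / 2888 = 30.06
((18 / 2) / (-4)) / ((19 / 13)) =-117 / 76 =-1.54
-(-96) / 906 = 16 / 151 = 0.11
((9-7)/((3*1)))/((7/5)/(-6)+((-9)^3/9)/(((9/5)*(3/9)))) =-20/4057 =-0.00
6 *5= 30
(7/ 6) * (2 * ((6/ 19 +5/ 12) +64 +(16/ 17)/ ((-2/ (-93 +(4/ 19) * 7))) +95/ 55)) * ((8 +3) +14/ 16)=163448635/ 53856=3034.92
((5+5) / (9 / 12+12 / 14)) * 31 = 1736 / 9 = 192.89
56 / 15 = 3.73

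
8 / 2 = 4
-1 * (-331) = 331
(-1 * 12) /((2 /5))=-30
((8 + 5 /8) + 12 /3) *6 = 303 /4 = 75.75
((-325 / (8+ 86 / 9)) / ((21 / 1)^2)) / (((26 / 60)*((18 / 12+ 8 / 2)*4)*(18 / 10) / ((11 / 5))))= -125 / 23226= -0.01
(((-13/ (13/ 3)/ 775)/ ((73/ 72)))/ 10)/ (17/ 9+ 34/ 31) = -972/ 7601125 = -0.00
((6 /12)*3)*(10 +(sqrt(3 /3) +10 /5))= 39 /2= 19.50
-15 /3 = -5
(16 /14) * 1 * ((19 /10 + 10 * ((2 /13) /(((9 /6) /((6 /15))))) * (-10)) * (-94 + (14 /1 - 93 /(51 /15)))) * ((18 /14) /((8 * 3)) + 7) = 123846325 /64974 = 1906.09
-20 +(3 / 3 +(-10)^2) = 81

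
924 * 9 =8316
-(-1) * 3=3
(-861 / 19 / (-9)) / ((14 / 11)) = 451 / 114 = 3.96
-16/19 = -0.84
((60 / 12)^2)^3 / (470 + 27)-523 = -491.56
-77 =-77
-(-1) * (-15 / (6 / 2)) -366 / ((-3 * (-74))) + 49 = 1567 / 37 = 42.35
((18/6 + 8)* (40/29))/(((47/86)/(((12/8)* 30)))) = 1702800/1363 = 1249.30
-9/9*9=-9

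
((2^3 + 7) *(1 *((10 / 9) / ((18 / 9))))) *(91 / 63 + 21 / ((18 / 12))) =3475 / 27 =128.70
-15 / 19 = -0.79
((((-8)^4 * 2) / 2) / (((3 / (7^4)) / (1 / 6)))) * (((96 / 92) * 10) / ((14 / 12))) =112394240 / 23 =4886706.09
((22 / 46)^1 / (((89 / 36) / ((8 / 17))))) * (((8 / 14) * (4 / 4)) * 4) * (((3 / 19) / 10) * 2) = 152064 / 23141335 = 0.01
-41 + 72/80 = -401/10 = -40.10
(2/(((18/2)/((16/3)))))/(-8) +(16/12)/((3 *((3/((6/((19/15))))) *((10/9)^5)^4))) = -80581010868487640791/1282500000000000000000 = -0.06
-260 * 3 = -780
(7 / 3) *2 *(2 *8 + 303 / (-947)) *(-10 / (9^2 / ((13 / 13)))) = -2078860 / 230121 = -9.03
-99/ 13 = -7.62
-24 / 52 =-0.46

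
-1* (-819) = 819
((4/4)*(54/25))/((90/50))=6/5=1.20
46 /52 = 23 /26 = 0.88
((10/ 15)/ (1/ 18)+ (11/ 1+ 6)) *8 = 232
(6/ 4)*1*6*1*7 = 63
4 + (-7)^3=-339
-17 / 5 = -3.40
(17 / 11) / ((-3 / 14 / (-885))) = 70210 / 11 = 6382.73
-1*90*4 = -360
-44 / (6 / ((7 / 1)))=-154 / 3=-51.33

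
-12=-12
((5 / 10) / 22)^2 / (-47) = -1 / 90992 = -0.00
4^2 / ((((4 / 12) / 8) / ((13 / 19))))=262.74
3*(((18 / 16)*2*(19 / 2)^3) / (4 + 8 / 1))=61731 / 128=482.27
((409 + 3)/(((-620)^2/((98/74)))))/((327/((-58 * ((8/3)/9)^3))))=-37468928/5721424423425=-0.00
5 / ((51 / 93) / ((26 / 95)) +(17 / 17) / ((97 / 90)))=78182 / 45839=1.71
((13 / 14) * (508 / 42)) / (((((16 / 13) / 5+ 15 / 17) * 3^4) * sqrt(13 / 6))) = 140335 * sqrt(78) / 14848029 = 0.08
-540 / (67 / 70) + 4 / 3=-113132 / 201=-562.85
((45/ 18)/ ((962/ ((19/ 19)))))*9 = 45/ 1924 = 0.02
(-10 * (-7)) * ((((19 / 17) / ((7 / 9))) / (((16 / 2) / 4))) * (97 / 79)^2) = 8044695 / 106097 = 75.82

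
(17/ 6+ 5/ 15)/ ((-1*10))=-19/ 60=-0.32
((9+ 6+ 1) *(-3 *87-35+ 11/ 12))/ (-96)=3541/ 72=49.18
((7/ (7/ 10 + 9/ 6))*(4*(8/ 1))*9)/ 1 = 10080/ 11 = 916.36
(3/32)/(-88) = -3/2816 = -0.00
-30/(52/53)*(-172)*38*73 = 189658380/13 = 14589106.15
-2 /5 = -0.40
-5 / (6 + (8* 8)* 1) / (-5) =1 / 70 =0.01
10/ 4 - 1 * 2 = 0.50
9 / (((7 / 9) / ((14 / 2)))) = 81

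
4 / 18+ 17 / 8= 169 / 72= 2.35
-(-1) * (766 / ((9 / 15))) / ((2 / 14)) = 26810 / 3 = 8936.67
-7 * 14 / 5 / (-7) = 14 / 5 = 2.80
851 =851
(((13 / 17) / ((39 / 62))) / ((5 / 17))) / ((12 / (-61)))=-1891 / 90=-21.01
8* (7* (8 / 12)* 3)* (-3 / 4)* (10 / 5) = -168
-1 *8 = -8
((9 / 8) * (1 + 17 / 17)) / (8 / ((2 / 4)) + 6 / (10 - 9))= 0.10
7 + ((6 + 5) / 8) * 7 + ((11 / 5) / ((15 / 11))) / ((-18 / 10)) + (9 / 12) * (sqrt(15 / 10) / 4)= 3 * sqrt(6) / 32 + 16987 / 1080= 15.96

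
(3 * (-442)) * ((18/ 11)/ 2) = -11934/ 11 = -1084.91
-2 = -2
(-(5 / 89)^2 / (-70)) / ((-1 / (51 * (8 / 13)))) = -1020 / 720811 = -0.00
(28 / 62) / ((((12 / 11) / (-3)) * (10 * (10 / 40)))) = -77 / 155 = -0.50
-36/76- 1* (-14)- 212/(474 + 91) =141177/10735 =13.15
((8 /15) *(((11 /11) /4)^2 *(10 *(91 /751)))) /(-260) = -7 /45060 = -0.00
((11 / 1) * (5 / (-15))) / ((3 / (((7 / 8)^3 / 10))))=-0.08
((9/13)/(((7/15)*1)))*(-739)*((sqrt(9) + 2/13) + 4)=-9278145/1183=-7842.90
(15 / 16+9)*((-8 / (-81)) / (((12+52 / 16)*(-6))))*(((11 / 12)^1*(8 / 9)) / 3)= -1166 / 400221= -0.00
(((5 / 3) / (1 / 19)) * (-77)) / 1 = -7315 / 3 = -2438.33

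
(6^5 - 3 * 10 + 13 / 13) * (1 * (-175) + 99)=-588772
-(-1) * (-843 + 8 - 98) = -933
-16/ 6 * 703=-5624/ 3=-1874.67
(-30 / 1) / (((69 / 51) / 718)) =-366180 / 23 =-15920.87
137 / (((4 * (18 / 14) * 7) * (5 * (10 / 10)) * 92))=137 / 16560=0.01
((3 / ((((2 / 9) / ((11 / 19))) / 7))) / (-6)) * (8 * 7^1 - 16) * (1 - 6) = 34650 / 19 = 1823.68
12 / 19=0.63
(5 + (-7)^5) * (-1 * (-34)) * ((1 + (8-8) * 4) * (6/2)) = -1713804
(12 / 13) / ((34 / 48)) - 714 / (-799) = 2.20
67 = 67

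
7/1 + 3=10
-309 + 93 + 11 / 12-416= -7573 / 12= -631.08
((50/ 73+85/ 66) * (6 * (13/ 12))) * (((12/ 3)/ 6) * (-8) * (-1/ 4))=123565/ 7227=17.10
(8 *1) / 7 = 8 / 7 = 1.14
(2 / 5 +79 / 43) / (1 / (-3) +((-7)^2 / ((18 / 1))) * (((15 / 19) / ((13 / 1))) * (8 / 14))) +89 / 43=-92552 / 12685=-7.30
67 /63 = 1.06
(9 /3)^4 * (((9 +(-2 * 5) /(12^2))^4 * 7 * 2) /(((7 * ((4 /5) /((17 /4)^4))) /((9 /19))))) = 71385430271355605 /358612992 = 199059799.46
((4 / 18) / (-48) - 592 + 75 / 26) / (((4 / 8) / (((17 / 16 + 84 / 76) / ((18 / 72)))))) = -1090150091 / 106704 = -10216.58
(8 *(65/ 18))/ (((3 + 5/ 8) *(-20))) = -104/ 261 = -0.40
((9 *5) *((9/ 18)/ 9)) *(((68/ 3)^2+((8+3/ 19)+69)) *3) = 252625/ 57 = 4432.02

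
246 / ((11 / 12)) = 268.36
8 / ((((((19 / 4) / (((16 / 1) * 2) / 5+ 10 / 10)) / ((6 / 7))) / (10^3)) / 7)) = 1420800 / 19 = 74778.95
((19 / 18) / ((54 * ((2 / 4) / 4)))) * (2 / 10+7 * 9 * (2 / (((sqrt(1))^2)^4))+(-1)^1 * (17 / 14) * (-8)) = 180766 / 8505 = 21.25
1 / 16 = 0.06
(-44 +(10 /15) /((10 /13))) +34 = -137 /15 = -9.13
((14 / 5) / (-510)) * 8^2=-448 / 1275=-0.35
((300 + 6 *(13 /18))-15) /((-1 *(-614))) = 434 /921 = 0.47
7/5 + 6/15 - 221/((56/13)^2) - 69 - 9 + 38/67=-91968747/1050560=-87.54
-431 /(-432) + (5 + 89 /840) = 92287 /15120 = 6.10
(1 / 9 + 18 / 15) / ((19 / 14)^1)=826 / 855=0.97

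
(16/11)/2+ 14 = 162/11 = 14.73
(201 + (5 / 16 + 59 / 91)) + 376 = 841511 / 1456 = 577.96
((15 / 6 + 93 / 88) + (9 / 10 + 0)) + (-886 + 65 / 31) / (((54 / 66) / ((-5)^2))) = -3314973881 / 122760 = -27003.70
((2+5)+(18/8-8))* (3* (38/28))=285/56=5.09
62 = 62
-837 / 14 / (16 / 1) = -837 / 224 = -3.74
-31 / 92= -0.34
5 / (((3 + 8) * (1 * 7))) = 5 / 77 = 0.06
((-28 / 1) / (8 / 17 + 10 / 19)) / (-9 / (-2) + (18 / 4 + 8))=-38 / 23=-1.65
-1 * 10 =-10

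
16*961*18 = 276768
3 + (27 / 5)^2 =804 / 25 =32.16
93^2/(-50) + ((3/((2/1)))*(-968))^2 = 105406551/50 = 2108131.02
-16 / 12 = -4 / 3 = -1.33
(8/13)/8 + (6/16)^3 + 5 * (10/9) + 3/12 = 355543/59904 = 5.94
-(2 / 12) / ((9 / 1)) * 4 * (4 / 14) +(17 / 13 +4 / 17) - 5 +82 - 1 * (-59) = 5744149 / 41769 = 137.52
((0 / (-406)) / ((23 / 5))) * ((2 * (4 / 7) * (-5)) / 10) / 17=0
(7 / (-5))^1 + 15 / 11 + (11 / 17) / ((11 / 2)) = 76 / 935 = 0.08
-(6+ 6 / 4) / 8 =-15 / 16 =-0.94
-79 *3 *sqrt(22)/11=-237 *sqrt(22)/11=-101.06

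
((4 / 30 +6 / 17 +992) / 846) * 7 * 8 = 7086352 / 107865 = 65.70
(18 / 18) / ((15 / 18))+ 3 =21 / 5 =4.20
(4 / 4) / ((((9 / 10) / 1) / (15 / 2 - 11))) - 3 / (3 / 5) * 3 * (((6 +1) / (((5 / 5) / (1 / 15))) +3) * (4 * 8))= -15011 / 9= -1667.89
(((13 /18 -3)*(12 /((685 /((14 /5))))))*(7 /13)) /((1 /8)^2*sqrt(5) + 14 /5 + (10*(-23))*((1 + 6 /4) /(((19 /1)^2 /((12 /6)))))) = 67024611584*sqrt(5) /10514371144173 + 2756735270912 /17523951906955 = 0.17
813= 813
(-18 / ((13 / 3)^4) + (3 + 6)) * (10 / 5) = 511182 / 28561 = 17.90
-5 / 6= -0.83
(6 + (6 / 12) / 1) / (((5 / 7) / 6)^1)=273 / 5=54.60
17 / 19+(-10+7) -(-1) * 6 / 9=-82 / 57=-1.44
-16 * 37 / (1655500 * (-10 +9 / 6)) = 296 / 7035875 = 0.00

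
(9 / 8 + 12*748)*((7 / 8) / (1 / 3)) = 1508157 / 64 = 23564.95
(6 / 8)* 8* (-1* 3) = -18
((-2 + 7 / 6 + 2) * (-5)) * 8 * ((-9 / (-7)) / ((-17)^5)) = 60 / 1419857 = 0.00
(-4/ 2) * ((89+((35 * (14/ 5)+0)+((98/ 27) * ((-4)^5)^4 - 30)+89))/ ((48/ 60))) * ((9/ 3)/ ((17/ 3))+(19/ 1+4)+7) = -304593466314760.95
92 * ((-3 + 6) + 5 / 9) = 2944 / 9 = 327.11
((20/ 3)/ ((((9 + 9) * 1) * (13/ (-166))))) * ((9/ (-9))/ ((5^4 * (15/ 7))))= 2324/ 658125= 0.00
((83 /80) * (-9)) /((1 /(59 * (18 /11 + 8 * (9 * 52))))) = -907947873 /440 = -2063517.89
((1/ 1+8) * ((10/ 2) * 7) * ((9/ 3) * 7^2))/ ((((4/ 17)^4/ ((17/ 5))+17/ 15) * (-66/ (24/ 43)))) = -345.24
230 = 230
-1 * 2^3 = -8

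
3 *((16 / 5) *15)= 144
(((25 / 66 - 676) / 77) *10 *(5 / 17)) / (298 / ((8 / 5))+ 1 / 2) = -262300 / 1898127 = -0.14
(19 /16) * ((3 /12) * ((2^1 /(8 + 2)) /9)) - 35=-34.99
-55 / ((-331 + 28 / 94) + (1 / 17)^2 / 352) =262966880 / 1581158257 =0.17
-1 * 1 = -1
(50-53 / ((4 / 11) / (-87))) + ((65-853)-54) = 47553 / 4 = 11888.25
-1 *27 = -27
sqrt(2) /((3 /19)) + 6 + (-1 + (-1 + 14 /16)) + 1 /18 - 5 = -5 /72 + 19 * sqrt(2) /3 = 8.89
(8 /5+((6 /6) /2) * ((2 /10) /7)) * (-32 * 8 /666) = -7232 /11655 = -0.62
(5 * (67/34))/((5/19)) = 1273/34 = 37.44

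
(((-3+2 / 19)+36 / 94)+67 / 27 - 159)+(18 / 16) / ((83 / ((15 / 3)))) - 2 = -2576962069 / 16009704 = -160.96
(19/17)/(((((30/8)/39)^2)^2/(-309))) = -42926497536/10625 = -4040140.94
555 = 555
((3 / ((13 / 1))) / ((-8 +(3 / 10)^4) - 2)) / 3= -10000 / 1298947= -0.01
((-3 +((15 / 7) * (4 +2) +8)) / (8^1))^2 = 15625 / 3136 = 4.98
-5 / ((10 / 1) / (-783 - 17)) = 400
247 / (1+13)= 247 / 14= 17.64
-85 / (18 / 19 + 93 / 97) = -156655 / 3513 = -44.59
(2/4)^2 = 1/4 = 0.25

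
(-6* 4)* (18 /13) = -432 /13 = -33.23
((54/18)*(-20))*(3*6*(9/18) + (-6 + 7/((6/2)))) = -320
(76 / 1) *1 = 76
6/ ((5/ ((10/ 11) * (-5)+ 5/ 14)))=-387/ 77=-5.03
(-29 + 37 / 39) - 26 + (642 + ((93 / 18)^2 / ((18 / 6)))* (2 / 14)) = 5790853 / 9828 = 589.22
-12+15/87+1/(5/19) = -1164/145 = -8.03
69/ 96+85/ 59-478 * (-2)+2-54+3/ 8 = 1711537/ 1888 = 906.53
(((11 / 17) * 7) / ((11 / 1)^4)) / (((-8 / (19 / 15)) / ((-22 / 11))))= 133 / 1357620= 0.00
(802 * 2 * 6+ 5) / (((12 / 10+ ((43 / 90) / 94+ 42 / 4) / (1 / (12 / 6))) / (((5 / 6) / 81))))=11314075 / 2536623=4.46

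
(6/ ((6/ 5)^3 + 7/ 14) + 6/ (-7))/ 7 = 7158/ 27293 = 0.26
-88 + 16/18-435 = -4699/9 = -522.11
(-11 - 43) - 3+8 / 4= -55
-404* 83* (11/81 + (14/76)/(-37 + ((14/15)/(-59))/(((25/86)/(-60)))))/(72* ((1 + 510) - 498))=-167349300871/35839019268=-4.67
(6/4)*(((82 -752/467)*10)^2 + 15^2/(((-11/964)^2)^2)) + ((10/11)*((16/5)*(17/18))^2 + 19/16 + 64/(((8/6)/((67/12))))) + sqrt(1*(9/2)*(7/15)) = sqrt(210)/10 + 411919008186988263364663/20690905997520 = 19908215148.55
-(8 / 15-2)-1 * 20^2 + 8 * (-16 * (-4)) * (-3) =-29018 / 15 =-1934.53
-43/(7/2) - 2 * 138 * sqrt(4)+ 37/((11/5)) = -42155/77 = -547.47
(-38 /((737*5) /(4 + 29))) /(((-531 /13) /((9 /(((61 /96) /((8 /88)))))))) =142272 /13262315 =0.01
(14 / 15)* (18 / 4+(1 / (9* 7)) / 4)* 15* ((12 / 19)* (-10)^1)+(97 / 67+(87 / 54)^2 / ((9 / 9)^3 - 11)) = -1637671273 / 4124520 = -397.06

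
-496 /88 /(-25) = 62 /275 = 0.23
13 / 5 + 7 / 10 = 33 / 10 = 3.30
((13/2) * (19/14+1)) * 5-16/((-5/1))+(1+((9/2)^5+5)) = 2162819/1120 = 1931.09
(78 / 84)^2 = 169 / 196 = 0.86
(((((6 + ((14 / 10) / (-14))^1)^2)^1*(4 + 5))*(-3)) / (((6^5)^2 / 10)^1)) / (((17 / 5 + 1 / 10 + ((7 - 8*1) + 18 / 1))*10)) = -3481 / 4590950400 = -0.00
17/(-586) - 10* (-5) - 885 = -489327/586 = -835.03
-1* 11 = -11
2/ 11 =0.18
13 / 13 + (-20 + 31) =12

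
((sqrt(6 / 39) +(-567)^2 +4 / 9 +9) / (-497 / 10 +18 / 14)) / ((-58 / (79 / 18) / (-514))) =-2056125619030 / 7960761-710605 * sqrt(26) / 11498877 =-258282.86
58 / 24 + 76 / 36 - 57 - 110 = -5849 / 36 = -162.47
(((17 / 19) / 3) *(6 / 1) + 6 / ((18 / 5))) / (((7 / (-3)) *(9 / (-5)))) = 985 / 1197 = 0.82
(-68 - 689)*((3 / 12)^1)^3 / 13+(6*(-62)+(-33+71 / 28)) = -2349251 / 5824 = -403.37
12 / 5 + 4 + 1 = 37 / 5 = 7.40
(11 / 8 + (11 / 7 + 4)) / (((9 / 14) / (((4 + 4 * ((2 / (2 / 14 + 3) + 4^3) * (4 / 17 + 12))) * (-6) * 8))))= -921618800 / 561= -1642814.26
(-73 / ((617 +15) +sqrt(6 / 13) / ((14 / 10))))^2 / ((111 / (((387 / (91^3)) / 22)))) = 2363619453567 / 842411128770265025972 -543078390 * sqrt(78) / 1113186134446421641463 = 0.00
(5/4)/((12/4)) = 5/12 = 0.42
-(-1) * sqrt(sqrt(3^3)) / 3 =3^(3 / 4) / 3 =0.76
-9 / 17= -0.53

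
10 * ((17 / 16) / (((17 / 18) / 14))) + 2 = 319 / 2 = 159.50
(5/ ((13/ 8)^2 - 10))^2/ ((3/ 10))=1024000/ 665523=1.54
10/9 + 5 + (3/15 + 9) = 689/45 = 15.31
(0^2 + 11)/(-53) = -11/53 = -0.21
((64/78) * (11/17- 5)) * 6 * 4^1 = -18944/221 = -85.72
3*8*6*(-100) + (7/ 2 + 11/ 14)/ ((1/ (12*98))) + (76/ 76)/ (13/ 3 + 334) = -9500397/ 1015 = -9360.00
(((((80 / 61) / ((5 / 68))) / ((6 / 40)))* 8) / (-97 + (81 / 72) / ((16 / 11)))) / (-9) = 22282240 / 20286099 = 1.10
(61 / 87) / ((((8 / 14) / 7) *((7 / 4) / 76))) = 32452 / 87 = 373.01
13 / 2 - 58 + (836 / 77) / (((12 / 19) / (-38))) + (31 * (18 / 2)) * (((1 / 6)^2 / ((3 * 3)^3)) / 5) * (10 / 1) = -3596170 / 5103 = -704.72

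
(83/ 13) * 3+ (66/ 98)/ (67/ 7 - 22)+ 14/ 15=793006/ 39585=20.03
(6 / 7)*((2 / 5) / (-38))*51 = -306 / 665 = -0.46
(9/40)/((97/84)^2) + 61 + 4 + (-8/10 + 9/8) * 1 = 24649221/376360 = 65.49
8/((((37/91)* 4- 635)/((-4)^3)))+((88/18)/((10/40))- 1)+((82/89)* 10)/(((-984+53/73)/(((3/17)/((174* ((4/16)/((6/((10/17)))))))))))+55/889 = 1659591195181292978/85434060175285563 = 19.43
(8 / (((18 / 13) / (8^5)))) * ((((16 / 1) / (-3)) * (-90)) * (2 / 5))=109051904 / 3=36350634.67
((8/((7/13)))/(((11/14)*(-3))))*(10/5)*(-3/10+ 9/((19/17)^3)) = -29230448/377245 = -77.48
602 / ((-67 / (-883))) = 531566 / 67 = 7933.82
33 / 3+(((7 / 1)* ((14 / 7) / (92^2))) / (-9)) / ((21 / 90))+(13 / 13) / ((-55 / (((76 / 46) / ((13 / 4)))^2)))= 648727537 / 59004660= 10.99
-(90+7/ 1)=-97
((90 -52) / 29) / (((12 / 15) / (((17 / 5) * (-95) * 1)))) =-30685 / 58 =-529.05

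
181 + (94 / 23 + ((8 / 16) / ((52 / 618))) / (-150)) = 11065831 / 59800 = 185.05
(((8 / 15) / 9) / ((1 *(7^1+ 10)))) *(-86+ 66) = -32 / 459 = -0.07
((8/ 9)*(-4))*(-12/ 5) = 128/ 15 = 8.53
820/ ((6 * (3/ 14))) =5740/ 9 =637.78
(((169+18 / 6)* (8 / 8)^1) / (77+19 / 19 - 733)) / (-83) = 172 / 54365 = 0.00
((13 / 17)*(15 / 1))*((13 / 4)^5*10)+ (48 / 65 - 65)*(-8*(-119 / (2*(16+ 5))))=40134.71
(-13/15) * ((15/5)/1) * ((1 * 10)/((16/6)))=-39/4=-9.75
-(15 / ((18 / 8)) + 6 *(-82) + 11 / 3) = 1445 / 3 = 481.67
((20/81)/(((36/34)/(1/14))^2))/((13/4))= 1445/4179357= 0.00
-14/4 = -7/2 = -3.50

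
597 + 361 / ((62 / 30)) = 23922 / 31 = 771.68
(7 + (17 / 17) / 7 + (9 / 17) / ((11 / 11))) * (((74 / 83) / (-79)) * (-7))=814 / 1343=0.61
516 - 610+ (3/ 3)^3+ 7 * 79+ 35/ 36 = 16595/ 36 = 460.97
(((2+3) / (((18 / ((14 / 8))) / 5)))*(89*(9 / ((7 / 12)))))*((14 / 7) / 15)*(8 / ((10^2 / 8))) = 1424 / 5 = 284.80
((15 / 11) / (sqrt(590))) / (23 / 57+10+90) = 171 * sqrt(590) / 7428454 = 0.00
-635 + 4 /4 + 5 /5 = -633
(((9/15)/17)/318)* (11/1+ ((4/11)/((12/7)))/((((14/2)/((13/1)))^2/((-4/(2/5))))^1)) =851/2081310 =0.00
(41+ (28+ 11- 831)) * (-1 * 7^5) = 12622057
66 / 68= 33 / 34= 0.97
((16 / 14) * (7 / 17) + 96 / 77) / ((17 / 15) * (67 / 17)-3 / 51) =30 / 77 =0.39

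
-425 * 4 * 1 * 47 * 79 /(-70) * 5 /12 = 1578025 /42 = 37572.02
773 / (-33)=-773 / 33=-23.42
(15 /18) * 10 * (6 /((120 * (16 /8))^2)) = 1 /1152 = 0.00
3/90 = 1/30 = 0.03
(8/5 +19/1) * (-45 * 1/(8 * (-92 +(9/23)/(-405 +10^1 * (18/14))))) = 2167635/1721032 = 1.26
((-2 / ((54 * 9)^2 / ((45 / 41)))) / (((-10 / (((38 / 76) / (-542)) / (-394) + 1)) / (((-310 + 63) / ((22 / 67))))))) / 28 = -15671903 / 627687615744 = -0.00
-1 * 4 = -4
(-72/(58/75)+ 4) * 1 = -89.10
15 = 15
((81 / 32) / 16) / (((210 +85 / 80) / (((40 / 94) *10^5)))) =5062500 / 158719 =31.90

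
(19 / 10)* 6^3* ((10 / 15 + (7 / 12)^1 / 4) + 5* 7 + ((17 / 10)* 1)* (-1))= 1399977 / 100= 13999.77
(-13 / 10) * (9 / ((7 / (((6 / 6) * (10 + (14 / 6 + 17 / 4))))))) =-7761 / 280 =-27.72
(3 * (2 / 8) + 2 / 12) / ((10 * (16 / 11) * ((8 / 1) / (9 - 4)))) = 121 / 3072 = 0.04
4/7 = 0.57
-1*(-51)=51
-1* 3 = -3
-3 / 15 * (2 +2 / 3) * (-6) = 16 / 5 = 3.20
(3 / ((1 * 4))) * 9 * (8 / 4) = 27 / 2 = 13.50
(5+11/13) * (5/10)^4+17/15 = 1169/780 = 1.50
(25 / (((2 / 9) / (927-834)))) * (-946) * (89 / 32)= -27527491.41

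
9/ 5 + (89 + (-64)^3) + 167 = -1309431/ 5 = -261886.20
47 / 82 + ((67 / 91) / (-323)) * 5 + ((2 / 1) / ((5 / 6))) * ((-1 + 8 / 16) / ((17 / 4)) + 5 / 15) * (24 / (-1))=-11.86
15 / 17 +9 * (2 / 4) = 183 / 34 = 5.38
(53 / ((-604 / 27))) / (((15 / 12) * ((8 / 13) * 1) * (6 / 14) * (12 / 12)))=-43407 / 6040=-7.19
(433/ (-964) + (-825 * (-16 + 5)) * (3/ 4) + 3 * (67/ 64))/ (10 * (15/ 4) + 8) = 105021113/ 701792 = 149.65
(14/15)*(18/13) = 84/65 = 1.29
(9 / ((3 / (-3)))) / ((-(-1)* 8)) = -9 / 8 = -1.12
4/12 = 0.33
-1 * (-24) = 24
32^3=32768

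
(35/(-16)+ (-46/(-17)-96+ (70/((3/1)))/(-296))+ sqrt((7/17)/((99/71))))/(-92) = 1.03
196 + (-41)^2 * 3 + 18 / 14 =36682 / 7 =5240.29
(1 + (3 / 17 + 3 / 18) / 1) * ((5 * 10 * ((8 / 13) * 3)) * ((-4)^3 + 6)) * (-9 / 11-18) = 135320.61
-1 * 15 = -15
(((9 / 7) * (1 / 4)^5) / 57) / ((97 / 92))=69 / 3302656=0.00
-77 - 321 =-398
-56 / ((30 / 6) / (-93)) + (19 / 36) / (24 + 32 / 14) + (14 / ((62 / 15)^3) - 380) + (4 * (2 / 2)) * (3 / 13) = 8500860127571 / 12826812960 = 662.74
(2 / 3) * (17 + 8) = 50 / 3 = 16.67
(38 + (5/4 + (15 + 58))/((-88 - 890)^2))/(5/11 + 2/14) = 1243856845/19554784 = 63.61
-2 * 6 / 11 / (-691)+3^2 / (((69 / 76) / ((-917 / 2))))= -794593062 / 174823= -4545.13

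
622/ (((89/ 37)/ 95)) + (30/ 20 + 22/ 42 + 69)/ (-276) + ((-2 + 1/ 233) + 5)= 5905797728009/ 240383304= 24568.25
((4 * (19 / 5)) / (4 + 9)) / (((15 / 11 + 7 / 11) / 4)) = 152 / 65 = 2.34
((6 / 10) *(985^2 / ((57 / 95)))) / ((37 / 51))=49481475 / 37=1337337.16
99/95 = 1.04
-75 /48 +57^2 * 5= 259895 /16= 16243.44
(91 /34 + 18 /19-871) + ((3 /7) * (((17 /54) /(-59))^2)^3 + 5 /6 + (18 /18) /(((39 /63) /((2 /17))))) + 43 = -8436906694906620746544934969 /10247013036412639381492416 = -823.35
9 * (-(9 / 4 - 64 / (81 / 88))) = 21799 / 36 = 605.53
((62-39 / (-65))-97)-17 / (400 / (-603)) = -3509 / 400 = -8.77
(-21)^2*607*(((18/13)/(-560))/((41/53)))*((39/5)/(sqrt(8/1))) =-54722871*sqrt(2)/32800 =-2359.45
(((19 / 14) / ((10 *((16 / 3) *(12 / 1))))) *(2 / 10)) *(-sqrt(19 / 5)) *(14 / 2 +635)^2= -1957779 *sqrt(95) / 56000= -340.75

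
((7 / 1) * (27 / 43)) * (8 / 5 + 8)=9072 / 215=42.20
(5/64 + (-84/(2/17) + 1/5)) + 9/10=-228103/320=-712.82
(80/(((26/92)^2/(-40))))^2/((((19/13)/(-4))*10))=-18339659776000/41743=-439346951.01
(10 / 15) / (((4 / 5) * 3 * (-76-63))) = -5 / 2502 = -0.00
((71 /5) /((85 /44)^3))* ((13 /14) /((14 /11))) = 216218288 /150460625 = 1.44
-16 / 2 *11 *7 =-616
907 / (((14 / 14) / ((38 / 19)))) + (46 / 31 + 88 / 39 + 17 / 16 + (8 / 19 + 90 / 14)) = 4696950877 / 2572752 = 1825.65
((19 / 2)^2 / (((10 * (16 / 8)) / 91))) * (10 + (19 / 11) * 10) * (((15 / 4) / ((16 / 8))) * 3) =22174425 / 352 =62995.53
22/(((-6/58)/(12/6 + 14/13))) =-25520/39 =-654.36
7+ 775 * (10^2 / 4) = 19382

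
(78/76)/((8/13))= 507/304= 1.67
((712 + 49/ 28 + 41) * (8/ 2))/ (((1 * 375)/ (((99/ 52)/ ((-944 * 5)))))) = -99627/ 30680000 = -0.00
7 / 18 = 0.39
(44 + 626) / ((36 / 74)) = 12395 / 9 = 1377.22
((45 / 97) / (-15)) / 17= -3 / 1649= -0.00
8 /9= 0.89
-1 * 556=-556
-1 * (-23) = 23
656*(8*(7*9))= 330624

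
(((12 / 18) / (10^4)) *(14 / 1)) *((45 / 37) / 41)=21 / 758500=0.00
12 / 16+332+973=5223 / 4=1305.75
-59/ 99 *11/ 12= -59/ 108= -0.55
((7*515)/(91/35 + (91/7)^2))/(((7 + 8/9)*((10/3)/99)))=292005/3692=79.09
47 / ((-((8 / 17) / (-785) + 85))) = -627215 / 1134317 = -0.55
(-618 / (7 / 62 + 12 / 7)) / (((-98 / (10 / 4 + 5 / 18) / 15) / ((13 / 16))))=399125 / 3416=116.84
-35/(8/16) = -70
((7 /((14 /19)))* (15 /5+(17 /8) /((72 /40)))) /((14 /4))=817 /72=11.35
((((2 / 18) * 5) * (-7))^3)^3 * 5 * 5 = -1970390966796875 / 387420489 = -5085923.49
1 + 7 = 8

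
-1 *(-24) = 24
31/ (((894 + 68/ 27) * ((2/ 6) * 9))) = 0.01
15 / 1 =15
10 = 10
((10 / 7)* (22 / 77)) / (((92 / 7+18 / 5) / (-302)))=-15100 / 2051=-7.36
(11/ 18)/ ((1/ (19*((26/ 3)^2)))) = 70642/ 81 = 872.12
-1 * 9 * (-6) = 54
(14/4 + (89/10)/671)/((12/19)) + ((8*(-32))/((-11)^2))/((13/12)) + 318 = 617188333/1919060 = 321.61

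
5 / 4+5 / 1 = 25 / 4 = 6.25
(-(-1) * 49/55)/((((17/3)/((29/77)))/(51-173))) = -74298/10285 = -7.22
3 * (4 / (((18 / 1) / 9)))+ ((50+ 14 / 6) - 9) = 148 / 3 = 49.33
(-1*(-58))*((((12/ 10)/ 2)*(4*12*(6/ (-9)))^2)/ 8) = 4454.40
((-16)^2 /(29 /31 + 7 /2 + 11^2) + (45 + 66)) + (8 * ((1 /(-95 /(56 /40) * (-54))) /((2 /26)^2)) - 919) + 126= -67782337886 /99740025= -679.59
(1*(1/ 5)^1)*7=7/ 5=1.40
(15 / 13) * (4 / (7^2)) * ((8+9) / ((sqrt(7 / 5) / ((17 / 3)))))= 5780 * sqrt(35) / 4459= 7.67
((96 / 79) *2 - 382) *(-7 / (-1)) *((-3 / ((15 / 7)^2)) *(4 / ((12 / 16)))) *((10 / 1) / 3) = 329126336 / 10665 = 30860.42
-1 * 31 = -31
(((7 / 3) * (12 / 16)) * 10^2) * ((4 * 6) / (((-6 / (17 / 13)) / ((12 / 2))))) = -71400 / 13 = -5492.31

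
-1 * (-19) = 19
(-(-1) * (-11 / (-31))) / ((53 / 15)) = 165 / 1643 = 0.10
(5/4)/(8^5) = 5/131072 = 0.00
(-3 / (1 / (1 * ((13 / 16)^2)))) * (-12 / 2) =1521 / 128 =11.88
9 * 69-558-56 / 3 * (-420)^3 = 1382976063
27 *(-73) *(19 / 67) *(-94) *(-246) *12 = -10391648112 / 67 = -155099225.55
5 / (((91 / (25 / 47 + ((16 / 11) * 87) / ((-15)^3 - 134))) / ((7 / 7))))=0.03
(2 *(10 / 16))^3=125 / 64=1.95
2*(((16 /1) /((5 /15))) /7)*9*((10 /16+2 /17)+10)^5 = 179727628493249127 /10177534976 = 17659249.41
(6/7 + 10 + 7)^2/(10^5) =5/1568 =0.00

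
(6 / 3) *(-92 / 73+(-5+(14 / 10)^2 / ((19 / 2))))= -419842 / 34675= -12.11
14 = 14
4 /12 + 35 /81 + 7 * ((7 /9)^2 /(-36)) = 1889 /2916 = 0.65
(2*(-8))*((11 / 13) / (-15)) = 176 / 195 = 0.90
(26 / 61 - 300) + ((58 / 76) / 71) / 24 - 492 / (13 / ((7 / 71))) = -15574188235 / 51348336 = -303.30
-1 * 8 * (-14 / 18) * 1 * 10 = 560 / 9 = 62.22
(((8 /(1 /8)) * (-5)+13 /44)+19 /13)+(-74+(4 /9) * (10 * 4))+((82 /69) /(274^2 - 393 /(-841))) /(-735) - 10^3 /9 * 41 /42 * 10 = -8017610226989881607 /5494820855984460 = -1459.12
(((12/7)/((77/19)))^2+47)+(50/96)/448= 42107316487/892480512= 47.18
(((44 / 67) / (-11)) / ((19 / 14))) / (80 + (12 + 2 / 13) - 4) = -364 / 729429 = -0.00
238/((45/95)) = 4522/9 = 502.44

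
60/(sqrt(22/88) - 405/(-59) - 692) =-2360/26929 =-0.09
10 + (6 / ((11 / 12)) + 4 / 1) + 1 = 237 / 11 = 21.55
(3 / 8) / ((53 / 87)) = 261 / 424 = 0.62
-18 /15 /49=-0.02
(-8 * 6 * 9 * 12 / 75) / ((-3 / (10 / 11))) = 1152 / 55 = 20.95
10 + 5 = 15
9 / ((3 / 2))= 6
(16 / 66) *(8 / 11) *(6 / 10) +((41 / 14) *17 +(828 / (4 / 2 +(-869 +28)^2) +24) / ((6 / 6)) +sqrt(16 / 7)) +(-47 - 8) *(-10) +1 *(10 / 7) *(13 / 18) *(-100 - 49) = 4 *sqrt(7) / 7 +402370921339 / 855812430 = 471.67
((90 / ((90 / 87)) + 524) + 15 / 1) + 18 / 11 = 627.64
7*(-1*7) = -49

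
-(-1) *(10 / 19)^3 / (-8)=-125 / 6859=-0.02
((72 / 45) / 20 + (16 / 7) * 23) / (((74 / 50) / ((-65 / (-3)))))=598910 / 777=770.80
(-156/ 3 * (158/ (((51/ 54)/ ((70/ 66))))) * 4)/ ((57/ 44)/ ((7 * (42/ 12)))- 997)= 676341120/ 18270053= 37.02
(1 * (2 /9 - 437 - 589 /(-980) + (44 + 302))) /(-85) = 795359 /749700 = 1.06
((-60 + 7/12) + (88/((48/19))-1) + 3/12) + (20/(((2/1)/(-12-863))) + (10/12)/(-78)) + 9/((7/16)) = -28680635/3276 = -8754.77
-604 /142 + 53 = 48.75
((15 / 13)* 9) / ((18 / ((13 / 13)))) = 15 / 26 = 0.58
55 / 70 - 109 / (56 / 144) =-559 / 2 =-279.50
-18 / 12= -3 / 2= -1.50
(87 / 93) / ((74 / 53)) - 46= -103987 / 2294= -45.33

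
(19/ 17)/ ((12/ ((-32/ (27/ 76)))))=-11552/ 1377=-8.39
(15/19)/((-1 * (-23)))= 15/437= 0.03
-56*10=-560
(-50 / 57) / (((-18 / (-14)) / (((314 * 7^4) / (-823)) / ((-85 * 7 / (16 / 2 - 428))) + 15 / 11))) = 1287310150 / 2924119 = 440.24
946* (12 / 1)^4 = 19616256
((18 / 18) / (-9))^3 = -1 / 729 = -0.00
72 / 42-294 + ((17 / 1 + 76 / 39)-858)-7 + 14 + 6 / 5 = -1533082 / 1365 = -1123.14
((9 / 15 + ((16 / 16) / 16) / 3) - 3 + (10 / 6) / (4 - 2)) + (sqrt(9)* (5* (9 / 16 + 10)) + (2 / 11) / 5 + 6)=43013 / 264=162.93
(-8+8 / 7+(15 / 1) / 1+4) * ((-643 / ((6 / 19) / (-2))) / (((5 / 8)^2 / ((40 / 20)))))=26584192 / 105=253182.78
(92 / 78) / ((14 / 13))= 23 / 21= 1.10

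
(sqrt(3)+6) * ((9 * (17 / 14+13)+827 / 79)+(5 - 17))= 139795 * sqrt(3) / 1106+419385 / 553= 977.31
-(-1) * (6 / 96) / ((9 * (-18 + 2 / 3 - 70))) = -1 / 12576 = -0.00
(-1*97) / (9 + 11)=-97 / 20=-4.85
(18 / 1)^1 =18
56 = 56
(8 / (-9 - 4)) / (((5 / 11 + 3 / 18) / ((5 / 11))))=-240 / 533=-0.45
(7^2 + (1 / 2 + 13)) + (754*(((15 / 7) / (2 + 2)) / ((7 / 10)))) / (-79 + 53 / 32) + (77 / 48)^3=3526911991 / 59609088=59.17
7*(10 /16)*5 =175 /8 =21.88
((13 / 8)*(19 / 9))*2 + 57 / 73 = 20083 / 2628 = 7.64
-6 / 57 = -0.11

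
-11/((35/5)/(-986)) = 10846/7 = 1549.43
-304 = -304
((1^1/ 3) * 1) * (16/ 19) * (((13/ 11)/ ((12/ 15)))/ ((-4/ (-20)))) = 1300/ 627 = 2.07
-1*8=-8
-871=-871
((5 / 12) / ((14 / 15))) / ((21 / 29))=725 / 1176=0.62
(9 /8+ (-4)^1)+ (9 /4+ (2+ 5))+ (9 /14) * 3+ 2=577 /56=10.30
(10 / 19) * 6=60 / 19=3.16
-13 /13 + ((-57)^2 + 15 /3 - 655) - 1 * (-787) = 3385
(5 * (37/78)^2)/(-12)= -6845/73008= -0.09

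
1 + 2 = 3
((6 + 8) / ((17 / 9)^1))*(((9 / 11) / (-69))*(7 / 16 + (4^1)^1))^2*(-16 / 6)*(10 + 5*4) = -14291235 / 8705224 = -1.64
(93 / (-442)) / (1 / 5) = -465 / 442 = -1.05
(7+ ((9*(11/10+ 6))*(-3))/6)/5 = -499/100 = -4.99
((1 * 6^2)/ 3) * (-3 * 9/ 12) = -27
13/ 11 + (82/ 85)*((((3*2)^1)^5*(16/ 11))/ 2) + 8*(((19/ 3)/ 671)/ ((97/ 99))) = 30189912997/ 5532395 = 5456.93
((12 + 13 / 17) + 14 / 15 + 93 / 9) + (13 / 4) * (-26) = -30839 / 510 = -60.47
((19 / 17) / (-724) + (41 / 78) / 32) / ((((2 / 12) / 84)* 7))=342903 / 320008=1.07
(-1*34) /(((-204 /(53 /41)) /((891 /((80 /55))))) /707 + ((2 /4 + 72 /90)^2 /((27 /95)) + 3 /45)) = -4896710280 /865939801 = -5.65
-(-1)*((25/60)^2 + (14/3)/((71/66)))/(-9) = -46127/92016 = -0.50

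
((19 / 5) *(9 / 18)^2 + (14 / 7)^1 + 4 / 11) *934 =340443 / 110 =3094.94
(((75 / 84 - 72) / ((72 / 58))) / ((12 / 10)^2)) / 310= -288695 / 2249856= -0.13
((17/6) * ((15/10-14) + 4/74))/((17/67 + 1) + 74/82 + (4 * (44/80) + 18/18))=-71682965/10887916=-6.58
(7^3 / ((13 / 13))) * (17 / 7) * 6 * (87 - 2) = 424830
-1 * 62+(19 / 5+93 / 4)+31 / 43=-34.23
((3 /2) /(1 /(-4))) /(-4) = 3 /2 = 1.50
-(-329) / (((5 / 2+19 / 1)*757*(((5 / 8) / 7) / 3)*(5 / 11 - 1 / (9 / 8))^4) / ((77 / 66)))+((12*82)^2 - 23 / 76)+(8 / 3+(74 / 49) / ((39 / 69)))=78250096704227281897573 / 80813225491269180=968283.30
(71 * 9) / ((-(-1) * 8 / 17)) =10863 / 8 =1357.88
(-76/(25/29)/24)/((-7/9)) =1653/350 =4.72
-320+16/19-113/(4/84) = -51151/19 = -2692.16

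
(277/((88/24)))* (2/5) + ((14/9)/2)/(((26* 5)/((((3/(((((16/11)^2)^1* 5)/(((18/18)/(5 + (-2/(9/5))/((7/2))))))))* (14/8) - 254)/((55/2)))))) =1465832237381/48597120000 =30.16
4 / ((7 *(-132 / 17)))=-17 / 231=-0.07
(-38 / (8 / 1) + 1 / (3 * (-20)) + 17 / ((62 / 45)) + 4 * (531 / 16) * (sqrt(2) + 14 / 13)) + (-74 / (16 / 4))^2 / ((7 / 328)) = 16375.13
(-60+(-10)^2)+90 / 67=2770 / 67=41.34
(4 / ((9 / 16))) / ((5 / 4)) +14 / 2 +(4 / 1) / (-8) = 1097 / 90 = 12.19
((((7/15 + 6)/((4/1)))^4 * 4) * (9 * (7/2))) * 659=408385573253/720000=567202.19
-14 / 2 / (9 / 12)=-28 / 3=-9.33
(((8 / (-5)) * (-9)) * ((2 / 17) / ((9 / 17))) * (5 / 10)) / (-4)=-2 / 5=-0.40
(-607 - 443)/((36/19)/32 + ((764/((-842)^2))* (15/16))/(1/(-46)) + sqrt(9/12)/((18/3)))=7280480843722800/11252267173069 - 47630470949212200* sqrt(3)/11252267173069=-6684.69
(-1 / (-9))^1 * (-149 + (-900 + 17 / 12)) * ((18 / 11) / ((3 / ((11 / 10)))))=-69.84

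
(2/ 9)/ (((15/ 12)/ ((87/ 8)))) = 29/ 15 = 1.93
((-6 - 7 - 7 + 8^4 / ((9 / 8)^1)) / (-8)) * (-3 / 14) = 8147 / 84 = 96.99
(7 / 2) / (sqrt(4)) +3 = 19 / 4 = 4.75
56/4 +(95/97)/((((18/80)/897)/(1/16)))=150173/582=258.03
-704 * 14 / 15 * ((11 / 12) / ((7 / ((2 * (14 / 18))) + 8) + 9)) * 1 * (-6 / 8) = 13552 / 645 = 21.01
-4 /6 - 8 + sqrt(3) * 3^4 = -26 /3 + 81 * sqrt(3) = 131.63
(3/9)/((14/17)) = 17/42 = 0.40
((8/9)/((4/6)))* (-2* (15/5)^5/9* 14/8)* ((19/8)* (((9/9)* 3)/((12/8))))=-1197/2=-598.50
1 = 1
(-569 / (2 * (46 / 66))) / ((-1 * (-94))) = -18777 / 4324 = -4.34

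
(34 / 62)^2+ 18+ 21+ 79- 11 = 103116 / 961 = 107.30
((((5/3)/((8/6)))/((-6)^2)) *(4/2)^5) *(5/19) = 50/171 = 0.29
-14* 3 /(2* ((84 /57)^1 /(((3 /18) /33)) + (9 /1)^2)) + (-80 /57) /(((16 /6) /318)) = -7510507 /44859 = -167.42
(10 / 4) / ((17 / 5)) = 0.74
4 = 4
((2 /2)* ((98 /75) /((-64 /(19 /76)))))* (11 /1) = -539 /9600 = -0.06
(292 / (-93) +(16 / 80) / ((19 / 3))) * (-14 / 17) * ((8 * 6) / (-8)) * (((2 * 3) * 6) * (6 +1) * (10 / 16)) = -24220602 / 10013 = -2418.92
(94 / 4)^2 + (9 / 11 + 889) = 63451 / 44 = 1442.07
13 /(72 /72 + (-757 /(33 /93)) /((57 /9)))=-2717 /70192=-0.04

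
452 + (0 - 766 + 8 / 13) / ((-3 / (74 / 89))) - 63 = 601.13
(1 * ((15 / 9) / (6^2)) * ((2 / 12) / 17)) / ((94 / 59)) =295 / 1035504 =0.00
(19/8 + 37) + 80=955/8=119.38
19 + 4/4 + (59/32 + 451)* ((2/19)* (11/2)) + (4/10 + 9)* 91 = 3458221/3040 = 1137.57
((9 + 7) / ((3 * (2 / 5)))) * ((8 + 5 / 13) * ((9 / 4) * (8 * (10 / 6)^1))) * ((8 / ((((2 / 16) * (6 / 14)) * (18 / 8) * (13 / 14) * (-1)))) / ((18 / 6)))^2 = 27442177638400 / 14414517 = 1903787.52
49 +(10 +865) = 924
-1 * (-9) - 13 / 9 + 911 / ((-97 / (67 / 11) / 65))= -3710.72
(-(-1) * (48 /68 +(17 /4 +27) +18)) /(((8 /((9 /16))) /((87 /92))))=2659851 /800768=3.32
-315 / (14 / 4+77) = -3.91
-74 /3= -24.67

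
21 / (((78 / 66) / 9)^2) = 205821 / 169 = 1217.88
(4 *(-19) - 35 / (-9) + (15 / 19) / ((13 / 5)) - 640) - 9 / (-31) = -49032781 / 68913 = -711.52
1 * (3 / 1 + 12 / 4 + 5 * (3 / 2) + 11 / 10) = 73 / 5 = 14.60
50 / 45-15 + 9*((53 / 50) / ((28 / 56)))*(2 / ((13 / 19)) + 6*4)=58477 / 117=499.80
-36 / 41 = -0.88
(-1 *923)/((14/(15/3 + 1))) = -2769/7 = -395.57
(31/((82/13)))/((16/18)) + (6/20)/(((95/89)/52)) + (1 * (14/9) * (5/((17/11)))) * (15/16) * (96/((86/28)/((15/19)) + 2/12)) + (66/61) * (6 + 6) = 3321286510579/22942173200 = 144.77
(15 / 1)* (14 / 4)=105 / 2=52.50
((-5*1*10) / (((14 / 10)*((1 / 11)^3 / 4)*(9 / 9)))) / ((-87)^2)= -1331000 / 52983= -25.12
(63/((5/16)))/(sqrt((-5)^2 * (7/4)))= 288 * sqrt(7)/25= 30.48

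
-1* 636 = -636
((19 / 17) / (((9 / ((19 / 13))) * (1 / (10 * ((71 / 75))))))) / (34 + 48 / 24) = 25631 / 537030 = 0.05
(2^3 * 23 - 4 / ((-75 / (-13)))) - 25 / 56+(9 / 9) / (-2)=182.36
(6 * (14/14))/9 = 2/3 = 0.67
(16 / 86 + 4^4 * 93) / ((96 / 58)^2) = 107621929 / 12384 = 8690.40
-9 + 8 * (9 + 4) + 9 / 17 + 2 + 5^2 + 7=2202 / 17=129.53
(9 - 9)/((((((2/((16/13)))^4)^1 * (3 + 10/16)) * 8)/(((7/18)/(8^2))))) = 0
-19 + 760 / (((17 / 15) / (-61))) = -695723 / 17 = -40924.88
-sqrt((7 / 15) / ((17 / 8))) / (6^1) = -sqrt(3570) / 765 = -0.08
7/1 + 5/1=12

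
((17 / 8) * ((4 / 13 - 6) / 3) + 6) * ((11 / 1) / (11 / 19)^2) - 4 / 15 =183949 / 2860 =64.32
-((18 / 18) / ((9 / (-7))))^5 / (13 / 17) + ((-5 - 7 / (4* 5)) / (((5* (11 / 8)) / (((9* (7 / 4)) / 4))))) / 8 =-0.01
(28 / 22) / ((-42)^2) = 1 / 1386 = 0.00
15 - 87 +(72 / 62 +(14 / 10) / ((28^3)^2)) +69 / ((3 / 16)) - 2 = 3149497344031 / 10670428160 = 295.16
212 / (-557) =-212 / 557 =-0.38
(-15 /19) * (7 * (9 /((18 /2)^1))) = -105 /19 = -5.53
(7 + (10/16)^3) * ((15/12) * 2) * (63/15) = 77889/1024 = 76.06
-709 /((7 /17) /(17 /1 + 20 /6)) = -735233 /21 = -35011.10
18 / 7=2.57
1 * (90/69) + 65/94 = 4315/2162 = 2.00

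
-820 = -820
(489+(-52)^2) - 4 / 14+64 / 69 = 1542529 / 483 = 3193.64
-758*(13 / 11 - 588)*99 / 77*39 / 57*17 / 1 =9731958210 / 1463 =6652056.19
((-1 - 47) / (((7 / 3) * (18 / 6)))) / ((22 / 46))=-14.34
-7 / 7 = -1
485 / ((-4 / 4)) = -485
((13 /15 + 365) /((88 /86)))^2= 3480528016 /27225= 127843.09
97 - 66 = 31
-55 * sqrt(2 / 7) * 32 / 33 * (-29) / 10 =464 * sqrt(14) / 21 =82.67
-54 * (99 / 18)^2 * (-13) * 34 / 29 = 722007 / 29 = 24896.79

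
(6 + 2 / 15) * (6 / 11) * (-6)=-1104 / 55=-20.07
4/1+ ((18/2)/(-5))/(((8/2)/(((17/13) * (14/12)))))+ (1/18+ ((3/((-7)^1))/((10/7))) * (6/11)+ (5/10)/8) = 336461/102960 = 3.27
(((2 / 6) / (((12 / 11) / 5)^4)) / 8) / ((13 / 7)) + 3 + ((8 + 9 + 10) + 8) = 309900391 / 6469632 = 47.90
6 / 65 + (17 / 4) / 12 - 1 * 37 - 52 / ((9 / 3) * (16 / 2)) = -40269 / 1040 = -38.72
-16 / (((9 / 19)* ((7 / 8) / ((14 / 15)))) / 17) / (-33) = 82688 / 4455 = 18.56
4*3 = 12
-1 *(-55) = 55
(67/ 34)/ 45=67/ 1530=0.04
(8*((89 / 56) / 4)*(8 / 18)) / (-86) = -89 / 5418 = -0.02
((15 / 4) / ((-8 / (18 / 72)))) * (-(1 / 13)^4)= 15 / 3655808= 0.00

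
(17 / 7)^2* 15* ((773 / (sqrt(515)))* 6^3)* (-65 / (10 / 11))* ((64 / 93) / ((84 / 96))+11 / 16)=-13242512398401* sqrt(515) / 4380796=-68599503.56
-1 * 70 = -70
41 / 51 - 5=-4.20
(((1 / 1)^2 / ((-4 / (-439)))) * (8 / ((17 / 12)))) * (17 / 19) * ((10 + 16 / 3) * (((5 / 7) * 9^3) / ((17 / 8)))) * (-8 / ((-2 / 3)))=56530275840 / 2261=25002333.41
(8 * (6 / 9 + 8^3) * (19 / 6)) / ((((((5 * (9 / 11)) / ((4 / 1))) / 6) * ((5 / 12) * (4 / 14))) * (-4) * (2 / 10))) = -36001504 / 45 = -800033.42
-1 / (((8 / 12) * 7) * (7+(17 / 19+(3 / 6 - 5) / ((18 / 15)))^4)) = -50043264 / 17156364071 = -0.00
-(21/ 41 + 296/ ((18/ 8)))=-48733/ 369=-132.07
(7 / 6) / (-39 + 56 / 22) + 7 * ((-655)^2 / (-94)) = -1806411572 / 56541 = -31948.70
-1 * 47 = -47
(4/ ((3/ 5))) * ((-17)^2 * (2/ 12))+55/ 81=26065/ 81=321.79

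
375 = 375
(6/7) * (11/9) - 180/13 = -3494/273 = -12.80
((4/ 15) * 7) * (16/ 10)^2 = 1792/ 375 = 4.78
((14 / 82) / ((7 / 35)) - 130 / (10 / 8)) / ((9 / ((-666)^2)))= -208422036 / 41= -5083464.29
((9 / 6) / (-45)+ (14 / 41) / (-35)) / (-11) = 53 / 13530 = 0.00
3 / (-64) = -3 / 64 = -0.05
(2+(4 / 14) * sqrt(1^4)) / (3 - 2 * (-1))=16 / 35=0.46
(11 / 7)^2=2.47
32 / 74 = 16 / 37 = 0.43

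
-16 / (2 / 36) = -288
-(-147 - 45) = 192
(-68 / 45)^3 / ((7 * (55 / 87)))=-9118528 / 11694375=-0.78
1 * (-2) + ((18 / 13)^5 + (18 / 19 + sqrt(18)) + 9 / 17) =3 * sqrt(2) + 547581947 / 119927639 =8.81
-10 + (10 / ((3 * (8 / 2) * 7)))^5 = -1306909195 / 130691232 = -10.00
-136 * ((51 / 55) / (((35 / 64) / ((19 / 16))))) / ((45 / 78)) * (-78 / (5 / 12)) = 4276127232 / 48125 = 88854.59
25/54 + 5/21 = 265/378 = 0.70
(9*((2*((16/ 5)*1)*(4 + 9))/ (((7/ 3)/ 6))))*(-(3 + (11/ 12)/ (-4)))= -26676/ 5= -5335.20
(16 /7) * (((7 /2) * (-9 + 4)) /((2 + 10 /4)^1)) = -80 /9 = -8.89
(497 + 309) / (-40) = -403 / 20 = -20.15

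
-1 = -1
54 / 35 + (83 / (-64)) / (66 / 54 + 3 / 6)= 27423 / 34720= 0.79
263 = 263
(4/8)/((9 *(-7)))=-1/126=-0.01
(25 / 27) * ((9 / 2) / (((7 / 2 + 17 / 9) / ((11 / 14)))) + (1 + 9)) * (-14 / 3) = -361775 / 7857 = -46.04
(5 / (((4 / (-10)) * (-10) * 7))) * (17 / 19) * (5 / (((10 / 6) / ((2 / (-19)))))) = -0.05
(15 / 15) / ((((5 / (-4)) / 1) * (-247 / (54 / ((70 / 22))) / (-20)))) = -9504 / 8645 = -1.10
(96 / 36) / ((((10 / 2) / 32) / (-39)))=-665.60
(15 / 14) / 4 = 15 / 56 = 0.27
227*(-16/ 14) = -1816/ 7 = -259.43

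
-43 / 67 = -0.64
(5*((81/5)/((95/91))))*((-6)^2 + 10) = 339066/95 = 3569.12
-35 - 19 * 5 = -130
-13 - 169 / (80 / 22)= -2379 / 40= -59.48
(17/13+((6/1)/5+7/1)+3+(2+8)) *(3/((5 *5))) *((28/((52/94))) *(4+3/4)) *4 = 54871278/21125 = 2597.46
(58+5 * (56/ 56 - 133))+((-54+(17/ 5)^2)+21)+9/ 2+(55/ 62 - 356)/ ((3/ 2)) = -1326307/ 1550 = -855.68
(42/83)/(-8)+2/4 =145/332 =0.44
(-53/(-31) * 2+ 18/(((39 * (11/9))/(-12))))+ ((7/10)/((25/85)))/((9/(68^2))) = 1218533174/997425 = 1221.68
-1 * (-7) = 7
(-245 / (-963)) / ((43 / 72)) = 1960 / 4601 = 0.43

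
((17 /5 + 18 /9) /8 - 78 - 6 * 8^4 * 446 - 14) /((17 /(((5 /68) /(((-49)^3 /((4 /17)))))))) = 438439493 /4624076296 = 0.09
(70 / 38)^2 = 1225 / 361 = 3.39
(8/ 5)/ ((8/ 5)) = 1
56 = 56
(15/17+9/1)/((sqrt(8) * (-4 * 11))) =-21 * sqrt(2)/374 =-0.08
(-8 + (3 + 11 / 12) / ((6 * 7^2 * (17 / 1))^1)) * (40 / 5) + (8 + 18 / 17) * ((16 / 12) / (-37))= -17841709 / 277389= -64.32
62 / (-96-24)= -31 / 60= -0.52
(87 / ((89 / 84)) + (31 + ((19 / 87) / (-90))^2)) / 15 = 617196728429 / 81847381500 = 7.54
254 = 254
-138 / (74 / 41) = -2829 / 37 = -76.46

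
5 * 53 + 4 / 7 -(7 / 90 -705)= 611411 / 630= 970.49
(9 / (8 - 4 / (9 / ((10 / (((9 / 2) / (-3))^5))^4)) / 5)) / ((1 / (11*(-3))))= -9320174703873 / 242659868872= -38.41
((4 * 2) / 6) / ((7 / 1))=4 / 21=0.19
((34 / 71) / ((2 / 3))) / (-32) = -51 / 2272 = -0.02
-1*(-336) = 336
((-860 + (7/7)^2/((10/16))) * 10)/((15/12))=-34336/5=-6867.20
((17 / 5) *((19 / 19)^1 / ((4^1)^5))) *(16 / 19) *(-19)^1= -17 / 320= -0.05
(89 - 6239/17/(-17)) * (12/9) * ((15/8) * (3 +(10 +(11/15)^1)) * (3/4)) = 48410/17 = 2847.65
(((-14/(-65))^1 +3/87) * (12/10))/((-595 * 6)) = -471/5607875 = -0.00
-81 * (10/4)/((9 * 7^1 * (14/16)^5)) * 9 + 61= 541069/117649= 4.60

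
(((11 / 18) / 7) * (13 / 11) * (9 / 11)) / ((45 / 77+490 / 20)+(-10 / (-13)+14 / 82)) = 6929 / 2136133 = 0.00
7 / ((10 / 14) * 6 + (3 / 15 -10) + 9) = 245 / 122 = 2.01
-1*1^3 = -1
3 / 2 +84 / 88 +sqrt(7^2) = 9.45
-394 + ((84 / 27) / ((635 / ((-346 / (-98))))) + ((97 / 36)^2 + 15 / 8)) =-2216999677 / 5760720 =-384.85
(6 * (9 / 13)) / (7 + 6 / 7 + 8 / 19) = 2394 / 4771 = 0.50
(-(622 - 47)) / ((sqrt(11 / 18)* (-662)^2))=-1725* sqrt(22) / 4820684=-0.00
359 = 359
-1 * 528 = -528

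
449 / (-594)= -449 / 594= -0.76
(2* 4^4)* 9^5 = 30233088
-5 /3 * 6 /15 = -2 /3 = -0.67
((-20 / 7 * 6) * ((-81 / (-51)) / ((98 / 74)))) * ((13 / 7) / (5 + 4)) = -173160 / 40817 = -4.24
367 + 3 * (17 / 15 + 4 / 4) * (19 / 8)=1911 / 5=382.20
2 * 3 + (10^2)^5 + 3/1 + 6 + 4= 10000000019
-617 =-617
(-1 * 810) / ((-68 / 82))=16605 / 17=976.76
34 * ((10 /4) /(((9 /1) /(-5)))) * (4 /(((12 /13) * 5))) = -1105 /27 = -40.93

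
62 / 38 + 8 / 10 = 231 / 95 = 2.43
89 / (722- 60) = 89 / 662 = 0.13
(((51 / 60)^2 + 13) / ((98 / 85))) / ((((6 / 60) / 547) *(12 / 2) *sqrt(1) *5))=51042211 / 23520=2170.16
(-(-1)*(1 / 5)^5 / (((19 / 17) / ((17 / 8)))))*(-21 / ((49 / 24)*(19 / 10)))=-5202 / 1579375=-0.00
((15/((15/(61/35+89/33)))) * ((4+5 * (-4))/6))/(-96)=1282/10395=0.12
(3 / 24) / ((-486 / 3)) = -1 / 1296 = -0.00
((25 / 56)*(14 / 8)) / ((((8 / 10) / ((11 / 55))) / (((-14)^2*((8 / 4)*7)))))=8575 / 16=535.94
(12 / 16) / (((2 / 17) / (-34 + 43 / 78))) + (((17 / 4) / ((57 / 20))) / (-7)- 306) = -43110079 / 82992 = -519.45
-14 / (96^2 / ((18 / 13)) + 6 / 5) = -35 / 16643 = -0.00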